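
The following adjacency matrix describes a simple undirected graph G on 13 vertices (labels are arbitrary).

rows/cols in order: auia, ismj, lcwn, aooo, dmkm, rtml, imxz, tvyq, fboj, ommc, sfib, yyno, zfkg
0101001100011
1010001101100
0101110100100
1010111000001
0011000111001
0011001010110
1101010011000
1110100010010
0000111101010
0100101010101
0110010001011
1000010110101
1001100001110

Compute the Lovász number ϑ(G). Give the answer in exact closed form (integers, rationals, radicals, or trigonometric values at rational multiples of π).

sqrt(13)

deg(dmkm) = 6; N(dmkm) = {lcwn, aooo, tvyq, fboj, ommc, zfkg}.
N(tvyq) = {auia, ismj, lcwn, dmkm, fboj, yyno}, |N(tvyq)| = 6.
Vertex rtml has 6 neighbors: lcwn, aooo, imxz, fboj, sfib, yyno.
deg(lcwn) = 6; N(lcwn) = {ismj, aooo, dmkm, rtml, tvyq, sfib}.
deg(v) = 6 for all v (|V|=13); strongly regular (13,6,2,3).
A has 3 distinct eigenvalues ≈ [6.0, 1.303, -2.303].
With N=13: ϑ(G) = 13·(-(-sqrt(13)/2 - 1/2))/(6−(-sqrt(13)/2 - 1/2)) = sqrt(13).
≈ 3.605551 (to 6 d.p.).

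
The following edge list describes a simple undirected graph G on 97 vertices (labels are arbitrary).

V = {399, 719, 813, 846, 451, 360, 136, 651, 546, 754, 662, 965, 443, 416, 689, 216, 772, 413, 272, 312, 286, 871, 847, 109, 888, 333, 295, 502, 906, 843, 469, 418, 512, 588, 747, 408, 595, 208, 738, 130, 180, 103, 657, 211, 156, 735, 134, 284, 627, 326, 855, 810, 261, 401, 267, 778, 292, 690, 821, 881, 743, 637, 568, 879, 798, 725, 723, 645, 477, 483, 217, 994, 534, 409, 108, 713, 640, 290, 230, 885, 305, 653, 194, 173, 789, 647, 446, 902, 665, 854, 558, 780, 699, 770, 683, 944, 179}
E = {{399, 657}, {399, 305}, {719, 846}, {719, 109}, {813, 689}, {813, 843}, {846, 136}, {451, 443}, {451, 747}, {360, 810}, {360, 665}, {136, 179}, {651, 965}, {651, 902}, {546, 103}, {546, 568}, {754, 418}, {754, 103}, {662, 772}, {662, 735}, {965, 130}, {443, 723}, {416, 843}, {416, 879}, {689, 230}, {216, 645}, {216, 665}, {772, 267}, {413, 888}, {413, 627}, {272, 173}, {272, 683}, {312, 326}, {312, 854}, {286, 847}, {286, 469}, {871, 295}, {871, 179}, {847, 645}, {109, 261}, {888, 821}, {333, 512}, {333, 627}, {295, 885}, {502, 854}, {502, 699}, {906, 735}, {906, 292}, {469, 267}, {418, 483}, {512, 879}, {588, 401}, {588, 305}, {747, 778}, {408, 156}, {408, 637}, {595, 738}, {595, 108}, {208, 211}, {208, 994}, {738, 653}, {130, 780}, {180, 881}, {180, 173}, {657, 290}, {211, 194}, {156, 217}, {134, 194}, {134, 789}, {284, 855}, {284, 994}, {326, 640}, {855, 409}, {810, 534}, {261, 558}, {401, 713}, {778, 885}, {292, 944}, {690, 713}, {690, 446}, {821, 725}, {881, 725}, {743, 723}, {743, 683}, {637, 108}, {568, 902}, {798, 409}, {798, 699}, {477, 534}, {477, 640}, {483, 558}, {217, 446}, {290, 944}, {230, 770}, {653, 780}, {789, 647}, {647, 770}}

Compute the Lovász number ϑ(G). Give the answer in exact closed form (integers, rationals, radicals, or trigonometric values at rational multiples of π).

N(789) = {134, 647}, |N(789)| = 2.
Vertex 409 has 2 neighbors: 855, 798.
Vertex 821 has 2 neighbors: 888, 725.
N(725) = {821, 881}, |N(725)| = 2.
G on 97 vertices is 2-regular; the odd cycle C_{97}.
Distinct eigenvalues (to 6 d.p.): [2.0, 1.995806, 1.98324, 1.962356, 1.933242, 1.896018, 1.850842, 1.797903, 1.737423, 1.669656, 1.594886, 1.513426, 1.425618, 1.33183, 1.232457, 1.127914, 1.01864, 0.905094, 0.787752, 0.667105, 0.54366, 0.417935, 0.290457, 0.161761, 0.032386, -0.097124, -0.226228, -0.354382, -0.48105, -0.6057, -0.72781, -0.846867, -0.962372, -1.07384, -1.180805, -1.282816, -1.379448, -1.470293, -1.554971, -1.633127, -1.704434, -1.768591, -1.82533, -1.874413, -1.915635, -1.948821, -1.973833, -1.990567, -1.998951].
With N=97: ϑ(G) = 97·(-(-1)*2*cos(pi/97))/(2−(-2*cos(pi/97))) = 97*cos(pi/97)/(cos(pi/97) + 1).
≈ 48.487279214 (to 9 d.p.).
α=48, χ(Ḡ)=49; ϑ=97*cos(pi/97)/(cos(pi/97) + 1) lies between (both strict).

97*cos(pi/97)/(cos(pi/97) + 1)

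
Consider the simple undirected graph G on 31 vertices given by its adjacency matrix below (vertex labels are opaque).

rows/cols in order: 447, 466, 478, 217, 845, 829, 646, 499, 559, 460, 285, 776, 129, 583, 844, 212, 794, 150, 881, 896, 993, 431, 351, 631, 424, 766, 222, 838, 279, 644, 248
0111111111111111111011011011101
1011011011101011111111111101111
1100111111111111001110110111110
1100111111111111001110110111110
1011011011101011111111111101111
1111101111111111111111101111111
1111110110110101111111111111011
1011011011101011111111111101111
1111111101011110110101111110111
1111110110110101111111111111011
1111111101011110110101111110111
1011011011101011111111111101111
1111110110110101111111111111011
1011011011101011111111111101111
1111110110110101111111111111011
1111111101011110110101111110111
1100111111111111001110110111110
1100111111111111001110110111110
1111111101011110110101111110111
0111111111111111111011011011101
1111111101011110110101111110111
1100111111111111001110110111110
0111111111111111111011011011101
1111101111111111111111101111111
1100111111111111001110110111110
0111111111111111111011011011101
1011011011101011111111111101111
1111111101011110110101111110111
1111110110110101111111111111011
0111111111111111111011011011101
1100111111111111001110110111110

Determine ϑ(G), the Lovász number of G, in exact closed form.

Vertex 217 has 24 neighbors: 447, 466, 845, 829, 646, 499, 559, 460, 285, 776, 129, 583, 844, 212, 881, 896, 993, 351, 631, 766, 222, 838, 279, 644.
deg(881) = 25; N(881) = {447, 466, 478, 217, 845, 829, 646, 499, 460, 776, 129, 583, 844, 794, 150, 896, 431, 351, 631, 424, 766, 222, 279, 644, 248}.
N(896) = {466, 478, 217, 845, 829, 646, 499, 559, 460, 285, 776, 129, 583, 844, 212, 794, 150, 881, 993, 431, 631, 424, 222, 838, 279, 248}, |N(896)| = 26.
deg(559) = 25; N(559) = {447, 466, 478, 217, 845, 829, 646, 499, 460, 776, 129, 583, 844, 794, 150, 896, 431, 351, 631, 424, 766, 222, 279, 644, 248}.
6 parts of sizes [7, 6, 6, 5, 5, 2]; α(G) = 7 = ϑ (perfect).
≈ 7.0000 (to 4 d.p.).
Lovász sandwich 7 ≤ 7 ≤ 7: collapsed.

7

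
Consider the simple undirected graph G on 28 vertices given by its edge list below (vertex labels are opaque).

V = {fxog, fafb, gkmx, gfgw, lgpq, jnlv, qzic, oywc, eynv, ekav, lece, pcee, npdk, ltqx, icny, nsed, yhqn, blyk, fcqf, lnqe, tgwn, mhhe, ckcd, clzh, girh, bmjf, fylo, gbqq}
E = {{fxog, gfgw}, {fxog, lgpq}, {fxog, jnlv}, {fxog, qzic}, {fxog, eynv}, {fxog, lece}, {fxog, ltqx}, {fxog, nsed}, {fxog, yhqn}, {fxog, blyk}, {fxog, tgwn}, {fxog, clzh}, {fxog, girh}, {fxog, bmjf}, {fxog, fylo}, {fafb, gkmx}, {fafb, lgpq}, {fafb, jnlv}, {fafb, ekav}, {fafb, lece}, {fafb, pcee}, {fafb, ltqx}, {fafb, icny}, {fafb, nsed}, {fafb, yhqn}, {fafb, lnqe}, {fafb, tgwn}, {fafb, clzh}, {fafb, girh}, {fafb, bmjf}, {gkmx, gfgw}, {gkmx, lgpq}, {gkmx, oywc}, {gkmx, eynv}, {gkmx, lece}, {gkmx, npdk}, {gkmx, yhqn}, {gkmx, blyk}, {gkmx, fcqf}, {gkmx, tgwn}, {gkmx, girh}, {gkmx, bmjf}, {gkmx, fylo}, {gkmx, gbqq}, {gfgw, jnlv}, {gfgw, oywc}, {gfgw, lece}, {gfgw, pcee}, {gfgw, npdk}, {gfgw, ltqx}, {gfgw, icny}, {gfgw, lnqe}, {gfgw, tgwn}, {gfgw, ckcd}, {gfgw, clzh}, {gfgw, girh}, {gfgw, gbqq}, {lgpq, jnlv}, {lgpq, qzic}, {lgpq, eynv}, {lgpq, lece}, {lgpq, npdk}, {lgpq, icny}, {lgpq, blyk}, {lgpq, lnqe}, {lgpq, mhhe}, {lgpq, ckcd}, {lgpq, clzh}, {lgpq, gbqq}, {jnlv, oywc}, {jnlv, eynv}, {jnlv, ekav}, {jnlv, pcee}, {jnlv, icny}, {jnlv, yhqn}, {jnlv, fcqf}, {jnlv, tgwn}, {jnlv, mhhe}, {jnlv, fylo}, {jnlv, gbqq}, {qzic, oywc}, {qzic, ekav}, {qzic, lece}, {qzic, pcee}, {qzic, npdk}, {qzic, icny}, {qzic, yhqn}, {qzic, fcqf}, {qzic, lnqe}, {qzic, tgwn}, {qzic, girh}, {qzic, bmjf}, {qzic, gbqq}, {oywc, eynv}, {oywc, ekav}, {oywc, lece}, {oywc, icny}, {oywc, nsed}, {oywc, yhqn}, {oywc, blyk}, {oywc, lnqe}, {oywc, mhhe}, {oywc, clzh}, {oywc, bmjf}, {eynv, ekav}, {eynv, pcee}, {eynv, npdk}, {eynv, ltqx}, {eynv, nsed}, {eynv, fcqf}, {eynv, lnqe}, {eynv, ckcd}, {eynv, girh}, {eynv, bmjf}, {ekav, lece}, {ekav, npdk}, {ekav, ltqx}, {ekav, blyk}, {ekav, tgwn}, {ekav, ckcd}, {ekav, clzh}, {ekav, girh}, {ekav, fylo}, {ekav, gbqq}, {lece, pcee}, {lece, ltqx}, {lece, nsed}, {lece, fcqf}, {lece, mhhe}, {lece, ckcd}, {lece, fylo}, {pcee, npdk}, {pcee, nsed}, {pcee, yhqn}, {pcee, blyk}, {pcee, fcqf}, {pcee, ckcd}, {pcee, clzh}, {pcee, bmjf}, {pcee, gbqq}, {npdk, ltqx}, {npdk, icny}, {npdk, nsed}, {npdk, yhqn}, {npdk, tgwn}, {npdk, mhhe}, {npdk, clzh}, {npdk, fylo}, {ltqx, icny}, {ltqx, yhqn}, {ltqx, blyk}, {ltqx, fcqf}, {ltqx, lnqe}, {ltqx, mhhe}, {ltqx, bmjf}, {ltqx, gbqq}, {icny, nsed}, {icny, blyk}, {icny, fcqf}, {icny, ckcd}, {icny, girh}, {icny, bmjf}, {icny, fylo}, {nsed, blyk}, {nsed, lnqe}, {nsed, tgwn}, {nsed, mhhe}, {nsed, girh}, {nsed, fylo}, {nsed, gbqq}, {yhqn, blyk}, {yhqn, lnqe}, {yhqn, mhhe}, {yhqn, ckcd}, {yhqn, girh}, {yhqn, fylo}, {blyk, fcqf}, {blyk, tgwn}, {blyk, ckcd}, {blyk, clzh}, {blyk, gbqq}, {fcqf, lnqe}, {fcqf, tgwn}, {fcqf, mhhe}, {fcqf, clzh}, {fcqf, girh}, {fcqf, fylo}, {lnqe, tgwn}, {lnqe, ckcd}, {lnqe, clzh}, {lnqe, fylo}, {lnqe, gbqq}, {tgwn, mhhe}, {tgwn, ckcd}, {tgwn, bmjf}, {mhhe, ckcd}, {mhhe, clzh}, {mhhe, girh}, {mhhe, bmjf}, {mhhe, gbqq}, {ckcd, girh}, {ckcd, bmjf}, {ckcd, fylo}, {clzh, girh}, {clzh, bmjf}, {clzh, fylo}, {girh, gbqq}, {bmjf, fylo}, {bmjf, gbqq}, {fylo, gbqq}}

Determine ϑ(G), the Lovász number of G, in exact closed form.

N(qzic) = {fxog, lgpq, oywc, ekav, lece, pcee, npdk, icny, yhqn, fcqf, lnqe, tgwn, girh, bmjf, gbqq}, |N(qzic)| = 15.
deg(npdk) = 15; N(npdk) = {gkmx, gfgw, lgpq, qzic, eynv, ekav, pcee, ltqx, icny, nsed, yhqn, tgwn, mhhe, clzh, fylo}.
N(blyk) = {fxog, gkmx, lgpq, oywc, ekav, pcee, ltqx, icny, nsed, yhqn, fcqf, tgwn, ckcd, clzh, gbqq}, |N(blyk)| = 15.
N(icny) = {fafb, gfgw, lgpq, jnlv, qzic, oywc, npdk, ltqx, nsed, blyk, fcqf, ckcd, girh, bmjf, fylo}, |N(icny)| = 15.
15-regular, N=28; Kneser K(8,2) on C(8,2)=28 vertices.
The 3 distinct eigenvalues: [15.0, 1.0, -5.0].
Lovász (edge-transitive): ϑ = −28·(-5)/((15)−(-5)) = 7.
= 7.000000000… (decimal).

7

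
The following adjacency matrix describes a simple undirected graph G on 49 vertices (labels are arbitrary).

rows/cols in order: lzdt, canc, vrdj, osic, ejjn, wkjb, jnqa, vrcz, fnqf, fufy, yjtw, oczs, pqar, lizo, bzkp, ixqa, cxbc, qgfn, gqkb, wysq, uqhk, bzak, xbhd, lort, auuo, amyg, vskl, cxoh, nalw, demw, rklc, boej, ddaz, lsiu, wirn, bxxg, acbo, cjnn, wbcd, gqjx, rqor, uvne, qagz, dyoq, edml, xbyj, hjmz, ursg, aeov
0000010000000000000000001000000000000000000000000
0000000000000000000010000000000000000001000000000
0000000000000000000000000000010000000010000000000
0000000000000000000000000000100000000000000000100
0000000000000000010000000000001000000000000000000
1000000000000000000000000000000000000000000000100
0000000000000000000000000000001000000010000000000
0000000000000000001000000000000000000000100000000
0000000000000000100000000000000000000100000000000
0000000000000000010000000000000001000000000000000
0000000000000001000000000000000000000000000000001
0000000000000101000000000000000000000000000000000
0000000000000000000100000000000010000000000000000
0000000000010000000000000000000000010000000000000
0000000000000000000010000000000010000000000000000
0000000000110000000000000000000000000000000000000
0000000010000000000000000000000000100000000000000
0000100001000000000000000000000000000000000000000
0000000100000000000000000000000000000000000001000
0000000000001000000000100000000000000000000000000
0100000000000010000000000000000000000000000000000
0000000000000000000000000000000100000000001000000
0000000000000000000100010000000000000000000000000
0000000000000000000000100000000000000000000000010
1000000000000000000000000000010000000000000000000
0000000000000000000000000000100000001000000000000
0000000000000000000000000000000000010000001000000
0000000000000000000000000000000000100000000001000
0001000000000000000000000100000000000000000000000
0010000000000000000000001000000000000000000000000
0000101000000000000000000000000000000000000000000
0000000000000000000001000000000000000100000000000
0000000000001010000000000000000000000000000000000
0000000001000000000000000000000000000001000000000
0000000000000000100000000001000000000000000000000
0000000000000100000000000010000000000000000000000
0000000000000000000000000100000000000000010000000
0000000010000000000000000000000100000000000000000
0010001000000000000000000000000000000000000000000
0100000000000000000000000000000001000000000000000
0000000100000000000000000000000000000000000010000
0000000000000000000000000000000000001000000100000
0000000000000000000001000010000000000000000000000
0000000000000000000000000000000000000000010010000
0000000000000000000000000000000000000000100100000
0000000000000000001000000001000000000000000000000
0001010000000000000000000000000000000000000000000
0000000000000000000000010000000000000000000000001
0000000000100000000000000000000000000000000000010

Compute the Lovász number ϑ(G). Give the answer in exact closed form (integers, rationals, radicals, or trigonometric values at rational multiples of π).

Vertex pqar has 2 neighbors: wysq, ddaz.
deg(lzdt) = 2; N(lzdt) = {wkjb, auuo}.
deg(boej) = 2; N(boej) = {bzak, cjnn}.
N(cxbc) = {fnqf, wirn}, |N(cxbc)| = 2.
49-vertex 2-regular graph: this is C_{49}, the 49-cycle.
Distinct eigenvalues (to 5 d.p.): [2.0, 1.98358, 1.93459, 1.85383, 1.74264, 1.60283, 1.4367, 1.24698, 1.03679, 0.80957, 0.56906, 0.3192, 0.0641, -0.19205, -0.44504, -0.69073, -0.92508, -1.14423, -1.3446, -1.52289, -1.67618, -1.80194, -1.89811, -1.96312, -1.99589].
−49·(-2*cos(pi/49)) / ((2)−(-2*cos(pi/49))) = 49*cos(pi/49)/(cos(pi/49) + 1) = ϑ(G).
= 24.4748… (decimal).
α=24, χ(Ḡ)=25; ϑ=49*cos(pi/49)/(cos(pi/49) + 1) lies between (both strict).

49*cos(pi/49)/(cos(pi/49) + 1)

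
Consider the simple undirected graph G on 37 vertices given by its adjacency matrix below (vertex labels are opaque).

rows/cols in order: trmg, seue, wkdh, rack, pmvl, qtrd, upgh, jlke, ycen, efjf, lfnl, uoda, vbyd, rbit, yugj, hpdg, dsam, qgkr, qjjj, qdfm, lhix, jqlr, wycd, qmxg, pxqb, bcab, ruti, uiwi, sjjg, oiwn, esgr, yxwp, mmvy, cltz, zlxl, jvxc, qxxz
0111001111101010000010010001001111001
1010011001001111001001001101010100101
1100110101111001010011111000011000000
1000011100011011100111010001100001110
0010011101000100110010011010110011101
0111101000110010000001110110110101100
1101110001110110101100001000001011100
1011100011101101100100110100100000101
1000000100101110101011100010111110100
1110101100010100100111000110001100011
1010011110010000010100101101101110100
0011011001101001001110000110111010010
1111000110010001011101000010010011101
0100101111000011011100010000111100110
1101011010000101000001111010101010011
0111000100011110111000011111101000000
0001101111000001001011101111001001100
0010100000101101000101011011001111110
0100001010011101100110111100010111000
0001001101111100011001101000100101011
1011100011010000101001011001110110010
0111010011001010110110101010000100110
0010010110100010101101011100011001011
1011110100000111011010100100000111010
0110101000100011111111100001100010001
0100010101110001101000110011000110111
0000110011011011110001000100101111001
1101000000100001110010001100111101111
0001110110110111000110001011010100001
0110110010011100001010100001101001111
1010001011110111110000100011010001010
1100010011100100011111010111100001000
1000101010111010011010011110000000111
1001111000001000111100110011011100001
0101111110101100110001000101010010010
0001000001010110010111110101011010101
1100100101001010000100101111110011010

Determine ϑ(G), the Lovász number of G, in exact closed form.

sqrt(37)

N(vbyd) = {trmg, seue, wkdh, rack, jlke, ycen, uoda, hpdg, qgkr, qjjj, qdfm, jqlr, ruti, oiwn, mmvy, cltz, zlxl, qxxz}, |N(vbyd)| = 18.
N(qdfm) = {rack, upgh, jlke, efjf, lfnl, uoda, vbyd, rbit, qgkr, qjjj, jqlr, wycd, pxqb, sjjg, yxwp, cltz, jvxc, qxxz}, |N(qdfm)| = 18.
N(cltz) = {trmg, rack, pmvl, qtrd, upgh, vbyd, dsam, qgkr, qjjj, qdfm, wycd, qmxg, ruti, uiwi, oiwn, esgr, yxwp, qxxz}, |N(cltz)| = 18.
Vertex zlxl has 18 neighbors: seue, rack, pmvl, qtrd, upgh, jlke, ycen, lfnl, vbyd, rbit, dsam, qgkr, jqlr, bcab, uiwi, oiwn, mmvy, jvxc.
deg(v) = 18 for all v (|V|=37); strongly regular (37,18,8,9).
spec(A) ≈ [18.0, 2.541, -3.541] (distinct, 3 d.p.).
λ_max=18, λ_min=-sqrt(37)/2 - 1/2; ϑ = −37·λ_min/(λ_max−λ_min) = sqrt(37).
= 6.0827625… (decimal).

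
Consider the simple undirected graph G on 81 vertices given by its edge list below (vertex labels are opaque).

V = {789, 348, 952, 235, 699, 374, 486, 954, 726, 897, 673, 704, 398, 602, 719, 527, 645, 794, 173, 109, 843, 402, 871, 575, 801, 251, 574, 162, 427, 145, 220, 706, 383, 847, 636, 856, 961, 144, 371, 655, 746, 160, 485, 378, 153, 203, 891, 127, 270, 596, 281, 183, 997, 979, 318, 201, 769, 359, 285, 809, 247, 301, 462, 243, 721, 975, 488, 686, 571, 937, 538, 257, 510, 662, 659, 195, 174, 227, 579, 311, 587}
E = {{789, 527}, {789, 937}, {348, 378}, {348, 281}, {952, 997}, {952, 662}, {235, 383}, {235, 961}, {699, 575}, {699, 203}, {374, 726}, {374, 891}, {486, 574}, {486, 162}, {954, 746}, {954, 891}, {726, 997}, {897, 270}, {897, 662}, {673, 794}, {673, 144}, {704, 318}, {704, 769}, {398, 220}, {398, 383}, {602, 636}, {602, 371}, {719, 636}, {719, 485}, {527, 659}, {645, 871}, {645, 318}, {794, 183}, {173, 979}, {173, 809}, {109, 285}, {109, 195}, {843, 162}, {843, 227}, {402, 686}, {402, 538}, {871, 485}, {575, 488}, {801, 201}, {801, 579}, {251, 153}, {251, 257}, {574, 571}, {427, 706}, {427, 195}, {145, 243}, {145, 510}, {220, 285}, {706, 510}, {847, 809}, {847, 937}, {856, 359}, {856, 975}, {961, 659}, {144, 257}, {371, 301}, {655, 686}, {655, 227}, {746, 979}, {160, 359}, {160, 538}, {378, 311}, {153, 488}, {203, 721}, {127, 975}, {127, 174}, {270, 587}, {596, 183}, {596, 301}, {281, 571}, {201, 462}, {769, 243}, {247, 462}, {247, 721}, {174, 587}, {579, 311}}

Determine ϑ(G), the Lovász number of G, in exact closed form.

Vertex 220 has 2 neighbors: 398, 285.
deg(243) = 2; N(243) = {145, 769}.
Vertex 704 has 2 neighbors: 318, 769.
deg(311) = 2; N(311) = {378, 579}.
Every vertex has degree 2 (N=81); this is C_{81}, the 81-cycle.
The 41 distinct eigenvalues: [2.0, 1.99399, 1.97598, 1.94609, 1.9045, 1.85145, 1.78727, 1.71233, 1.6271, 1.53209, 1.42786, 1.31504, 1.19432, 1.06641, 0.93209, 0.79216, 0.64747, 0.49888, 0.3473, 0.19362, 0.03878, -0.11629, -0.27066, -0.42341, -0.57361, -0.72036, -0.86277, -1.0, -1.13121, -1.25562, -1.37248, -1.48109, -1.58079, -1.67098, -1.75112, -1.82073, -1.87939, -1.92674, -1.96251, -1.98648, -1.9985].
With N=81: ϑ(G) = 81·(-(-1)*2*cos(pi/81))/(2−(-2*cos(pi/81))) = 81*cos(pi/81)/(cos(pi/81) + 1).
Numerically 40.484765.
40 ≤ 81*cos(pi/81)/(cos(pi/81) + 1) ≤ 41: both strict.

81*cos(pi/81)/(cos(pi/81) + 1)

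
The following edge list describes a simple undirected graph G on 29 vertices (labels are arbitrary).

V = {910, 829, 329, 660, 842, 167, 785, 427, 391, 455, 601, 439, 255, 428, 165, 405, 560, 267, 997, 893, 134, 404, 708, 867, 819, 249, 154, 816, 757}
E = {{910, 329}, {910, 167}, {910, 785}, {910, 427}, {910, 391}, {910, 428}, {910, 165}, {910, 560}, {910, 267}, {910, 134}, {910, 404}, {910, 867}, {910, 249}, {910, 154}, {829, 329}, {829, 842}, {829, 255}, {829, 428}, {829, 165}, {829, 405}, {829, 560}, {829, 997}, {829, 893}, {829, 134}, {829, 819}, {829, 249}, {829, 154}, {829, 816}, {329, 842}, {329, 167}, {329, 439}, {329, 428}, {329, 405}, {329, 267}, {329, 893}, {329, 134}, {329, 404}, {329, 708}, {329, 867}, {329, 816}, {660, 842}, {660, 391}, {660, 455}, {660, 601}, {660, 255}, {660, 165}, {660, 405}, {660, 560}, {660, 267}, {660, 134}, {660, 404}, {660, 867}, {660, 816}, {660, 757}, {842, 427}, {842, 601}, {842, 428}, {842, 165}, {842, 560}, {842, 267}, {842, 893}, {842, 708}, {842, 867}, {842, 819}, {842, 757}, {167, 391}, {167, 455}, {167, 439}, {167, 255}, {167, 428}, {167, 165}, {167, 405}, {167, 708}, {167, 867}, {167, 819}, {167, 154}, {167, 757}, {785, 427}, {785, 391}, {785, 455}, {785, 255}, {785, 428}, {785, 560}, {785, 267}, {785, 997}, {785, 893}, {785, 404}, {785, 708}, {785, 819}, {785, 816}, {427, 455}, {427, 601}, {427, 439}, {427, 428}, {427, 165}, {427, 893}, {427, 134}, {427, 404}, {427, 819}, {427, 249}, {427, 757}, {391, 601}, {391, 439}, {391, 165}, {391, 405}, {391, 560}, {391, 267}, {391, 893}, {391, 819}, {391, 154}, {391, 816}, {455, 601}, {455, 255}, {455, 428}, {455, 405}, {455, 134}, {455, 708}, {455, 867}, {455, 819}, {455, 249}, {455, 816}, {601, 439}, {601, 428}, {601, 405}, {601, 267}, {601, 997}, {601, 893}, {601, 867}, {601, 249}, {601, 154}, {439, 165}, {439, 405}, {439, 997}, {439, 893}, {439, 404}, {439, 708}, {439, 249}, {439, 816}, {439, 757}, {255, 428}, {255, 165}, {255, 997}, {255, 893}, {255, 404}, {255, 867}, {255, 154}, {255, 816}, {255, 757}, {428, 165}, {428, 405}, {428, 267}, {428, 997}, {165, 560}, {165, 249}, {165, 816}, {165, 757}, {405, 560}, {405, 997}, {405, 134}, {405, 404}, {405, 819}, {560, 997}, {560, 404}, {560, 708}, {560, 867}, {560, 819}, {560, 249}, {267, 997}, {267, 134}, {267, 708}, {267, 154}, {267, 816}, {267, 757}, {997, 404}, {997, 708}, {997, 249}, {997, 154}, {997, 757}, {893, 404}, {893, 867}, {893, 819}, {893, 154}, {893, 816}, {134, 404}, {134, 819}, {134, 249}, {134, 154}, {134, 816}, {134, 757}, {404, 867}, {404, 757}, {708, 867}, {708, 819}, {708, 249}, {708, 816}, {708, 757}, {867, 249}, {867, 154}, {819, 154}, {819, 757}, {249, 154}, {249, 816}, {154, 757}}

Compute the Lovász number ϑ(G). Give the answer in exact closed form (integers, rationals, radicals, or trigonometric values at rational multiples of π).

deg(134) = 14; N(134) = {910, 829, 329, 660, 427, 455, 405, 267, 404, 819, 249, 154, 816, 757}.
Vertex 405 has 14 neighbors: 829, 329, 660, 167, 391, 455, 601, 439, 428, 560, 997, 134, 404, 819.
Vertex 816 has 14 neighbors: 829, 329, 660, 785, 391, 455, 439, 255, 165, 267, 893, 134, 708, 249.
deg(785) = 14; N(785) = {910, 427, 391, 455, 255, 428, 560, 267, 997, 893, 404, 708, 819, 816}.
G on 29 vertices is 14-regular; SR(29,14,6,7) — a Paley graph.
Distinct eigenvalues (to 3 d.p.): [14.0, 2.193, -3.193].
Lovász: ϑ = −29(-sqrt(29)/2 - 1/2)/(14+-(-sqrt(29)/2 - 1/2)) = sqrt(29).
= 5.38516… (decimal).

sqrt(29)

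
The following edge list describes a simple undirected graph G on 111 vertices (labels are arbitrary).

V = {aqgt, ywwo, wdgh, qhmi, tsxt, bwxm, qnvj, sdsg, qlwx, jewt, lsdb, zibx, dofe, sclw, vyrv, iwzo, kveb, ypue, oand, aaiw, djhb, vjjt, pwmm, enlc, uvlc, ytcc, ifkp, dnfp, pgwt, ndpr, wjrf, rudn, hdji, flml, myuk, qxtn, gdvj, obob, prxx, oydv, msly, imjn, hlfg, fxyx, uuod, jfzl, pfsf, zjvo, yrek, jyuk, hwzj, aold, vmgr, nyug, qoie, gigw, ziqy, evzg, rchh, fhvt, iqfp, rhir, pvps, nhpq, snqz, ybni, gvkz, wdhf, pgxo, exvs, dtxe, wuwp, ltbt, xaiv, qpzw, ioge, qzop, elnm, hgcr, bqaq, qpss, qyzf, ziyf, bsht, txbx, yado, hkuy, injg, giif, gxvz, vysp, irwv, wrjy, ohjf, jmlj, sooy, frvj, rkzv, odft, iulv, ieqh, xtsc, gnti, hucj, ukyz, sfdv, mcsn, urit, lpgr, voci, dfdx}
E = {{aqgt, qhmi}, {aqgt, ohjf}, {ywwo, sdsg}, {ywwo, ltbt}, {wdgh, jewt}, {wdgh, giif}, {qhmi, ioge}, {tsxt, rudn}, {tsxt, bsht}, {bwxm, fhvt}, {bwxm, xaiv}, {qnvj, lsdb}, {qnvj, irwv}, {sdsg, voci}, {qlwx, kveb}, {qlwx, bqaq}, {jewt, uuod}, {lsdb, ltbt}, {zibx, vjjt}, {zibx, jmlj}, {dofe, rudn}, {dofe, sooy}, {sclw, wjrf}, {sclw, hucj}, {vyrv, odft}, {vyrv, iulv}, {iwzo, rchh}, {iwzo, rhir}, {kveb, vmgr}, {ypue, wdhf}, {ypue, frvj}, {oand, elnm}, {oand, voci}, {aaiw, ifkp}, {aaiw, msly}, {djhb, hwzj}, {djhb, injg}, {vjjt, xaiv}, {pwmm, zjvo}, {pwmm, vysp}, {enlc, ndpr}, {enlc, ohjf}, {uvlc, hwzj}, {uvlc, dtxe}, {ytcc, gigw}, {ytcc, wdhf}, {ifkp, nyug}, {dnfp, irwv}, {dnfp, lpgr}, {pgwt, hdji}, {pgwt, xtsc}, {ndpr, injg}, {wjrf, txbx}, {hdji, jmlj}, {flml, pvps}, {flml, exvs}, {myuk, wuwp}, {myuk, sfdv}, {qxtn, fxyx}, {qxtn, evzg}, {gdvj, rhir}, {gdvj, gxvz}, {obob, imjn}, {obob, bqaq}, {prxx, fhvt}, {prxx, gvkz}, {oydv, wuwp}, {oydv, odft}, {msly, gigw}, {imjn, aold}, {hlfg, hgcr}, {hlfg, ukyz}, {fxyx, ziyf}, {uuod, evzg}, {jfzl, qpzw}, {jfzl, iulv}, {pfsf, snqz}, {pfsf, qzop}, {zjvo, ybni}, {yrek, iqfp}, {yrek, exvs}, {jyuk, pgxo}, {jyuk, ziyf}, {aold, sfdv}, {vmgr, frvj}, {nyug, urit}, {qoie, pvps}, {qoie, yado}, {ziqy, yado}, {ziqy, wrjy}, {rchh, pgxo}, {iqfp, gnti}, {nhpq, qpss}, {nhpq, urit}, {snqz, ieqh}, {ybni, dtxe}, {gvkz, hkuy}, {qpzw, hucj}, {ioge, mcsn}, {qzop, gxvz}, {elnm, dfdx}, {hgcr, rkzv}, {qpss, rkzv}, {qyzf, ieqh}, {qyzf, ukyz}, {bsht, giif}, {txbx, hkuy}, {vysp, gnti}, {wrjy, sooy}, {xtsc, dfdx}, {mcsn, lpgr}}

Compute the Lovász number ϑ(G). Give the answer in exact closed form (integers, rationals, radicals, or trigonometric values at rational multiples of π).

Vertex bwxm has 2 neighbors: fhvt, xaiv.
Vertex ifkp has 2 neighbors: aaiw, nyug.
deg(iwzo) = 2; N(iwzo) = {rchh, rhir}.
deg(pgxo) = 2; N(pgxo) = {jyuk, rchh}.
111-vertex 2-regular graph: the odd cycle C_{111}.
The 56 distinct eigenvalues: [2.0, 1.9968, 1.9872, 1.9712, 1.949, 1.9204, 1.8858, 1.845, 1.7984, 1.746, 1.688, 1.6247, 1.5561, 1.4825, 1.4042, 1.3213, 1.2343, 1.1433, 1.0486, 0.9506, 0.8495, 0.7457, 0.6395, 0.5313, 0.4214, 0.3101, 0.1978, 0.0849, -0.0283, -0.1414, -0.254, -0.3659, -0.4765, -0.5856, -0.6929, -0.7979, -0.9004, -1.0, -1.0964, -1.1893, -1.2783, -1.3633, -1.4439, -1.5199, -1.591, -1.657, -1.7177, -1.7729, -1.8225, -1.8661, -1.9039, -1.9355, -1.9609, -1.98, -1.9928, -1.9992].
With N=111: ϑ(G) = 111·(-(-1)*2*cos(pi/111))/(2−(-2*cos(pi/111))) = 111*cos(pi/111)/(cos(pi/111) + 1).
≈ 55.48888410 (to 8 d.p.).
Check 55 ≤ 111*cos(pi/111)/(cos(pi/111) + 1) ≤ 56: both strict.

111*cos(pi/111)/(cos(pi/111) + 1)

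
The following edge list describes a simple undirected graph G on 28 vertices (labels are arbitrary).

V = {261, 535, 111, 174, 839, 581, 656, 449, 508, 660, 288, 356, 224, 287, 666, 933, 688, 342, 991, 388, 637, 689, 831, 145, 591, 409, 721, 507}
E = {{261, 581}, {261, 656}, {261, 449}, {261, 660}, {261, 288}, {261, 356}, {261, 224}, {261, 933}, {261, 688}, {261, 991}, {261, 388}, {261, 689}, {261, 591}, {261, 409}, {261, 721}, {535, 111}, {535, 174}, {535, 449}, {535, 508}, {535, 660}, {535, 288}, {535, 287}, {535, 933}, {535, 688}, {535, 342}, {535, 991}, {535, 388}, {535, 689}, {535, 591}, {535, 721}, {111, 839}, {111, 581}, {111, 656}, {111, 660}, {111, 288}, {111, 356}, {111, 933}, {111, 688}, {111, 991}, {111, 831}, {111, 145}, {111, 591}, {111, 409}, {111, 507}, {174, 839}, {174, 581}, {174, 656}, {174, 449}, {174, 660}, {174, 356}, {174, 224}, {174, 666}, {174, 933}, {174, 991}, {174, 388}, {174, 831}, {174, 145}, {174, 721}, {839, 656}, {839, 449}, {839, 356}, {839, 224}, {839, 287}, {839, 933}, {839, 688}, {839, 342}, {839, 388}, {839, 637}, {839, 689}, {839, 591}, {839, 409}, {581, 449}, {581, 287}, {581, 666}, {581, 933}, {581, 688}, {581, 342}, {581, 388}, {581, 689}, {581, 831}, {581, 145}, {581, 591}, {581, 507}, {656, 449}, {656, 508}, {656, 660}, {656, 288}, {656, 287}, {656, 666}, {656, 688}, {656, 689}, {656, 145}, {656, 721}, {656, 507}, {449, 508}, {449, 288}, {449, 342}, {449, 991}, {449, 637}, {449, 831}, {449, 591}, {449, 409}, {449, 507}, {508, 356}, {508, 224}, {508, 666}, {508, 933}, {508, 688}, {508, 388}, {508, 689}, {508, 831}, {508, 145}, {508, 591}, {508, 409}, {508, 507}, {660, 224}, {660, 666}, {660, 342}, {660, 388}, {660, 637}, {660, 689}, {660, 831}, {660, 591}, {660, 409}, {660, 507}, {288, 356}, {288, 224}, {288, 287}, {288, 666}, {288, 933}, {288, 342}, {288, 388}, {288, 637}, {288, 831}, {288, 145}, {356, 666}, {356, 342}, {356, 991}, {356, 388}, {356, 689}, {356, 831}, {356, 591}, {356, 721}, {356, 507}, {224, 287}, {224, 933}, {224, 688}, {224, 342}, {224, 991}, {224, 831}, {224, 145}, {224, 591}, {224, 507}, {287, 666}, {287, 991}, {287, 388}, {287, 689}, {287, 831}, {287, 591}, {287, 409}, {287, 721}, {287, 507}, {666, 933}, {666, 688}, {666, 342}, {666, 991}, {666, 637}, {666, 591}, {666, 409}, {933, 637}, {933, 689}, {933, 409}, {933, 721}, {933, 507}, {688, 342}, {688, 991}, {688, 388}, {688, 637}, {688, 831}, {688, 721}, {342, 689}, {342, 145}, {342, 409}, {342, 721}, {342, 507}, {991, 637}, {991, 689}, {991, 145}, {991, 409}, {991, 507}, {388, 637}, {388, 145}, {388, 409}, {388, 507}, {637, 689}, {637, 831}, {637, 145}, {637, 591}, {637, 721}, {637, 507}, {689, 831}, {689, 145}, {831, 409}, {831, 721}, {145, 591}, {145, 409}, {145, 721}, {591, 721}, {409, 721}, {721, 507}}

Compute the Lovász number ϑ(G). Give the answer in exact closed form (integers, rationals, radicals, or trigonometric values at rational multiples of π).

7

deg(508) = 15; N(508) = {535, 656, 449, 356, 224, 666, 933, 688, 388, 689, 831, 145, 591, 409, 507}.
Vertex 660 has 15 neighbors: 261, 535, 111, 174, 656, 224, 666, 342, 388, 637, 689, 831, 591, 409, 507.
deg(409) = 15; N(409) = {261, 111, 839, 449, 508, 660, 287, 666, 933, 342, 991, 388, 831, 145, 721}.
deg(666) = 15; N(666) = {174, 581, 656, 508, 660, 288, 356, 287, 933, 688, 342, 991, 637, 591, 409}.
28-vertex 15-regular graph: Kneser K(8,2) on C(8,2)=28 vertices.
A has 3 distinct eigenvalues ≈ [15.0, 1.0, -5.0].
ϑ = −N·λ_min/(λ_max−λ_min) = −28·(-5)/(15−(-5)) = 7.
Numerically 7.0000000.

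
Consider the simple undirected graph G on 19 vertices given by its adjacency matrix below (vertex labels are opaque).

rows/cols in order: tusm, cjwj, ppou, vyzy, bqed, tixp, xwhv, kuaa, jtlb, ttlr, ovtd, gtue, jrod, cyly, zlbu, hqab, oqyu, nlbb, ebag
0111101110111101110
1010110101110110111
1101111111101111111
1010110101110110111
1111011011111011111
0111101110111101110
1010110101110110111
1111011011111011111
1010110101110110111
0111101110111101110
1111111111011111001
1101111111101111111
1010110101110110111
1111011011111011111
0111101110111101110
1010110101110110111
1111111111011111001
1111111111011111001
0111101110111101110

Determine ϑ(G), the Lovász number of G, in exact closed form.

6

Vertex nlbb has 16 neighbors: tusm, cjwj, ppou, vyzy, bqed, tixp, xwhv, kuaa, jtlb, ttlr, gtue, jrod, cyly, zlbu, hqab, ebag.
deg(cjwj) = 13; N(cjwj) = {tusm, ppou, bqed, tixp, kuaa, ttlr, ovtd, gtue, cyly, zlbu, oqyu, nlbb, ebag}.
deg(ovtd) = 16; N(ovtd) = {tusm, cjwj, ppou, vyzy, bqed, tixp, xwhv, kuaa, jtlb, ttlr, gtue, jrod, cyly, zlbu, hqab, ebag}.
N(jrod) = {tusm, ppou, bqed, tixp, kuaa, ttlr, ovtd, gtue, cyly, zlbu, oqyu, nlbb, ebag}, |N(jrod)| = 13.
Complete multipartite on [6, 5, 3, 3, 2]: sandwich collapses at ϑ=6.
= 6.00000… (decimal).
Check 6 ≤ 6 ≤ 6: collapsed.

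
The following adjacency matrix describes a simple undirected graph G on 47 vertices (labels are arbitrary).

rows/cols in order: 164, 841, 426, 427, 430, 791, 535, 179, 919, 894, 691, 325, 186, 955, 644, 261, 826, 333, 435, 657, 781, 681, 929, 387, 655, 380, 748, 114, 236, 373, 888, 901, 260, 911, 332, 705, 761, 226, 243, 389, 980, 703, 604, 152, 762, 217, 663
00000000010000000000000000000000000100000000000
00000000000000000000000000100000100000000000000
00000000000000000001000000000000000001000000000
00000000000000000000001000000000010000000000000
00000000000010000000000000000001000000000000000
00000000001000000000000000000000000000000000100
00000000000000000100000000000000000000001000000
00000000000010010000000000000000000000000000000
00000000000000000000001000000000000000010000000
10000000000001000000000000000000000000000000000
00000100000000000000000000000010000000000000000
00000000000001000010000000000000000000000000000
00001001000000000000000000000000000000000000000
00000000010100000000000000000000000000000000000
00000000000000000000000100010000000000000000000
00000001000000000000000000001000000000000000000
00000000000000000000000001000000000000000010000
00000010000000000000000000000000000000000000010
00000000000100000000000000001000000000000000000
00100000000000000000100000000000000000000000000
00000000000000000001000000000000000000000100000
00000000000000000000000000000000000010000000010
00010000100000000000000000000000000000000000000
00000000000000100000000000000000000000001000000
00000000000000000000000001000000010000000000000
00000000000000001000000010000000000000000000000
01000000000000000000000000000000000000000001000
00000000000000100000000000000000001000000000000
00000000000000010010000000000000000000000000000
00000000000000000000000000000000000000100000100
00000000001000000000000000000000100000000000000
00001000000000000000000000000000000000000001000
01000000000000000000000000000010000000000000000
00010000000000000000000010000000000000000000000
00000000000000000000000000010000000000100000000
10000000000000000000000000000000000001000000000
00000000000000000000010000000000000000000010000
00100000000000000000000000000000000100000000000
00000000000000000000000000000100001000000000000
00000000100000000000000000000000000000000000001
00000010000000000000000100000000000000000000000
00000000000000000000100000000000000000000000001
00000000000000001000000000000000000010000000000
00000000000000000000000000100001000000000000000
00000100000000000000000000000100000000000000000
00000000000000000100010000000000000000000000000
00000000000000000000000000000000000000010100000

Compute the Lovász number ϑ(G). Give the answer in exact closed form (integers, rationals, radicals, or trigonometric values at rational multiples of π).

47*cos(pi/47)/(cos(pi/47) + 1)

N(703) = {781, 663}, |N(703)| = 2.
Vertex 929 has 2 neighbors: 427, 919.
deg(332) = 2; N(332) = {114, 243}.
Vertex 791 has 2 neighbors: 691, 762.
Regular of degree 2 on 47 vertices: connected 2-regular on 47 ⇒ C_{47}.
spec(A) ≈ [2.0, 1.98215, 1.92894, 1.8413, 1.7208, 1.5696, 1.39038, 1.18636, 0.96116, 0.71882, 0.46364, 0.20019, -0.06683, -0.33266, -0.59255, -0.84187, -1.07616, -1.29126, -1.4833, -1.64888, -1.78504, -1.88934, -1.95992, -1.99553] (distinct, 5 d.p.).
Lovász (edge-transitive): ϑ = −47·(-2*cos(pi/47))/((2)−(-2*cos(pi/47))) = 47*cos(pi/47)/(cos(pi/47) + 1).
Numerically 23.473731.
α=23, χ(Ḡ)=24; ϑ=47*cos(pi/47)/(cos(pi/47) + 1) lies between (both strict).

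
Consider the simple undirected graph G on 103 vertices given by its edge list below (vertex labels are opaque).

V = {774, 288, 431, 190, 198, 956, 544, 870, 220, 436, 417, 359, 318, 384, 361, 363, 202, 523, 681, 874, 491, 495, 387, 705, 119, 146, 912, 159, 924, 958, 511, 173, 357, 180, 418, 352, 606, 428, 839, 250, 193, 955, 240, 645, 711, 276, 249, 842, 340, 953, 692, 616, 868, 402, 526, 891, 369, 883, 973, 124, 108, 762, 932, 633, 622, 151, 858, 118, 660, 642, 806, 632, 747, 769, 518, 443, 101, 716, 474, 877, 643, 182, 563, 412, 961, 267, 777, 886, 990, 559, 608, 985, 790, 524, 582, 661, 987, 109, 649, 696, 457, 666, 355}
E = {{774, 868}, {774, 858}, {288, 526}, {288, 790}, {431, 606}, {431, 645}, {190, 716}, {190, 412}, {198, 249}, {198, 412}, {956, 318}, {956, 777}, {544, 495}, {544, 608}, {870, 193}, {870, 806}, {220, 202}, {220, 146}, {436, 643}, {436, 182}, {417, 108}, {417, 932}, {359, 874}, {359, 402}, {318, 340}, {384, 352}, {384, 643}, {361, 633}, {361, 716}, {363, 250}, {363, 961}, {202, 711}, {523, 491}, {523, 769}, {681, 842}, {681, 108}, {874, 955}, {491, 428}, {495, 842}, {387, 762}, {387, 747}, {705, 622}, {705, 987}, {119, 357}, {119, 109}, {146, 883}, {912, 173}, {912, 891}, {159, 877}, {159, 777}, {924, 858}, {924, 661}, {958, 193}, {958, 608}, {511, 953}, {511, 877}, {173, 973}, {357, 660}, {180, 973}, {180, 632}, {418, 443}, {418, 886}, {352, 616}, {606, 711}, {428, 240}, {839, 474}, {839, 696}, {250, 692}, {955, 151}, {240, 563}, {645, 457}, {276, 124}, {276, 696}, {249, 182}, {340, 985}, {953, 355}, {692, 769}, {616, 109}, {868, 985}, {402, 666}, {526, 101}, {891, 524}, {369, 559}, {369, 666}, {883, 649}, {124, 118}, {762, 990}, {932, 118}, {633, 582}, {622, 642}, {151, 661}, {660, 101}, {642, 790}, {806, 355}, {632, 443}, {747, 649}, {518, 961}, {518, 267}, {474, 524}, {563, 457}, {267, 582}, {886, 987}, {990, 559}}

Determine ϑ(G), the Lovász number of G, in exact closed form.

deg(842) = 2; N(842) = {681, 495}.
Vertex 622 has 2 neighbors: 705, 642.
deg(267) = 2; N(267) = {518, 582}.
Vertex 868 has 2 neighbors: 774, 985.
Every vertex has degree 2 (N=103); connected 2-regular on 103 ⇒ C_{103}.
Distinct eigenvalues (to 5 d.p.): [2.0, 1.99628, 1.98513, 1.9666, 1.94076, 1.90769, 1.86752, 1.82041, 1.76653, 1.70608, 1.63928, 1.56638, 1.48765, 1.40339, 1.31391, 1.21954, 1.12063, 1.01756, 0.9107, 0.80045, 0.68722, 0.57144, 0.45353, 0.33394, 0.2131, 0.09147, -0.0305, -0.15236, -0.27365, -0.39392, -0.51273, -0.62963, -0.74418, -0.85597, -0.96458, -1.06959, -1.17063, -1.26731, -1.35928, -1.44619, -1.52772, -1.60357, -1.67345, -1.73711, -1.79431, -1.84483, -1.88849, -1.92512, -1.95459, -1.97679, -1.99163, -1.99907].
−103·(-2*cos(pi/103)) / ((2)−(-2*cos(pi/103))) = 103*cos(pi/103)/(cos(pi/103) + 1) = ϑ(G).
Numerically 51.4880205.
α=51, χ(Ḡ)=52; ϑ=103*cos(pi/103)/(cos(pi/103) + 1) lies between (both strict).

103*cos(pi/103)/(cos(pi/103) + 1)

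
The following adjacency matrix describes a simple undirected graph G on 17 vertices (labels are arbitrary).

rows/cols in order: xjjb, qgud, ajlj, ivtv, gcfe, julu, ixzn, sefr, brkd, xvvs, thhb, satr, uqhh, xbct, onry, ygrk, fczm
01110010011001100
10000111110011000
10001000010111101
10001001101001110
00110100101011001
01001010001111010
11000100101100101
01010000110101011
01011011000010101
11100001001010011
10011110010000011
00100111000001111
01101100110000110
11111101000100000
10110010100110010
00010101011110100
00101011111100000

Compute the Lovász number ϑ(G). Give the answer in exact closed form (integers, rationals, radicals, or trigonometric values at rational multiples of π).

sqrt(17)

deg(sefr) = 8; N(sefr) = {qgud, ivtv, brkd, xvvs, satr, xbct, ygrk, fczm}.
Vertex onry has 8 neighbors: xjjb, ajlj, ivtv, ixzn, brkd, satr, uqhh, ygrk.
Vertex satr has 8 neighbors: ajlj, julu, ixzn, sefr, xbct, onry, ygrk, fczm.
deg(ygrk) = 8; N(ygrk) = {ivtv, julu, sefr, xvvs, thhb, satr, uqhh, onry}.
Regular of degree 8 on 17 vertices: Paley(17): SR with (k,λ,μ)=(8,3,4).
spec(A) ≈ [8.0, 1.561553, -2.561553] (distinct, 6 d.p.).
ϑ = −N·λ_min/(λ_max−λ_min) = −17·(-sqrt(17)/2 - 1/2)/(8−(-sqrt(17)/2 - 1/2)) = sqrt(17).
ϑ(G) ≈ 4.123105626.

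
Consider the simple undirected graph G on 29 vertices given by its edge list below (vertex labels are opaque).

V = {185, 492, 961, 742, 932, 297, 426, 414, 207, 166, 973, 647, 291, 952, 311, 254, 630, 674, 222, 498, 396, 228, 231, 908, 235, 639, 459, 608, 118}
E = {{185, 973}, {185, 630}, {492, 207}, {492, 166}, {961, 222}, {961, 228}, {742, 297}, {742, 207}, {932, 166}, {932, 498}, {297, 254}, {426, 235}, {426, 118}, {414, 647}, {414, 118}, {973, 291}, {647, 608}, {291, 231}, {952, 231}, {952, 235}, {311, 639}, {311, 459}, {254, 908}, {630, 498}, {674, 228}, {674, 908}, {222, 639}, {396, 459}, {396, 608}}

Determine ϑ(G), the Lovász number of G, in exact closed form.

29*cos(pi/29)/(cos(pi/29) + 1)

Vertex 396 has 2 neighbors: 459, 608.
N(228) = {961, 674}, |N(228)| = 2.
Vertex 608 has 2 neighbors: 647, 396.
N(291) = {973, 231}, |N(291)| = 2.
Every vertex has degree 2 (N=29); a single 29-cycle (edge-transitive).
spec(A) ≈ [2.0, 1.953, 1.815, 1.592, 1.295, 0.937, 0.535, 0.108, -0.324, -0.74, -1.122, -1.452, -1.714, -1.895, -1.988] (distinct, 3 d.p.).
ϑ = −N·λ_min/(λ_max−λ_min) = −29·(-2*cos(pi/29))/(2−(-2*cos(pi/29))) = 29*cos(pi/29)/(cos(pi/29) + 1).
Numerically 14.457375255.
α=14, χ(Ḡ)=15; ϑ=29*cos(pi/29)/(cos(pi/29) + 1) lies between (both strict).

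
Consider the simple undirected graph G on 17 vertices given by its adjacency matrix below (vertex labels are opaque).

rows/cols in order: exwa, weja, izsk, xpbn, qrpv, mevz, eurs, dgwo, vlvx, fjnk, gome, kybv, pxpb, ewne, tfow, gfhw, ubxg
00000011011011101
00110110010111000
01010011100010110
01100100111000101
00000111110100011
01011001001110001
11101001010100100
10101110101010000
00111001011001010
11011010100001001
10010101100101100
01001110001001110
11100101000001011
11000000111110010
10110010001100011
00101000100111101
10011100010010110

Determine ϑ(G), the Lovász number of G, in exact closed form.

sqrt(17)

Vertex exwa has 8 neighbors: eurs, dgwo, fjnk, gome, pxpb, ewne, tfow, ubxg.
deg(ewne) = 8; N(ewne) = {exwa, weja, vlvx, fjnk, gome, kybv, pxpb, gfhw}.
Vertex qrpv has 8 neighbors: mevz, eurs, dgwo, vlvx, fjnk, kybv, gfhw, ubxg.
Vertex pxpb has 8 neighbors: exwa, weja, izsk, mevz, dgwo, ewne, gfhw, ubxg.
17-vertex 8-regular graph: strongly regular (17,8,3,4).
The 3 distinct eigenvalues: [8.0, 1.5616, -2.5616].
Lovász (edge-transitive): ϑ = −17·(-sqrt(17)/2 - 1/2)/((8)−(-sqrt(17)/2 - 1/2)) = sqrt(17).
ϑ(G) ≈ 4.1231056.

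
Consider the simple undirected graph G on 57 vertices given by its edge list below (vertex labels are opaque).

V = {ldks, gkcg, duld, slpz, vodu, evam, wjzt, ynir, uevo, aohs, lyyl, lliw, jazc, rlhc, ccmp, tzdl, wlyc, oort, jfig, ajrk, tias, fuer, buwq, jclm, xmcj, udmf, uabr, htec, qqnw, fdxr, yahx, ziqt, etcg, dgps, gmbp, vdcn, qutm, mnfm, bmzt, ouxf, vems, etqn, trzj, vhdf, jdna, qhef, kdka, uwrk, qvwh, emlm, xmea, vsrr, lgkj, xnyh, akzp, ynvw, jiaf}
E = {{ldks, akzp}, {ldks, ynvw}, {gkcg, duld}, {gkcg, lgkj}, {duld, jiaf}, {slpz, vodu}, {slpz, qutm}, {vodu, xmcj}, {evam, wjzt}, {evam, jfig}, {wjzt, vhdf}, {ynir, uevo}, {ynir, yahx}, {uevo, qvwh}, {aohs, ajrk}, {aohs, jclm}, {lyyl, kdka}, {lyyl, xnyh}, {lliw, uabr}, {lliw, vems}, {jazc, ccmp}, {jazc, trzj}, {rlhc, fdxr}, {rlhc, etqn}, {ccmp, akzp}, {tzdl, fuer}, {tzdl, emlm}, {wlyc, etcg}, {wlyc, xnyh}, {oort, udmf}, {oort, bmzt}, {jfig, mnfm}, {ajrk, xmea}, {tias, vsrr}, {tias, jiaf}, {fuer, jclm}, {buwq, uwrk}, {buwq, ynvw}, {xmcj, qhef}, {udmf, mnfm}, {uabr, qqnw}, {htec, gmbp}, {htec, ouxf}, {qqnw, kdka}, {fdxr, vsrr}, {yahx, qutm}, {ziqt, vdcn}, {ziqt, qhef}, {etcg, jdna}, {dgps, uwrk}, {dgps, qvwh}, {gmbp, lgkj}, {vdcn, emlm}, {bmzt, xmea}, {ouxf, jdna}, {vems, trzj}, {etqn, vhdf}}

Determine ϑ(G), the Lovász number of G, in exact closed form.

57*cos(pi/57)/(cos(pi/57) + 1)

deg(tias) = 2; N(tias) = {vsrr, jiaf}.
deg(aohs) = 2; N(aohs) = {ajrk, jclm}.
Vertex qutm has 2 neighbors: slpz, yahx.
deg(slpz) = 2; N(slpz) = {vodu, qutm}.
deg(v) = 2 for all v (|V|=57); this is C_{57}, the 57-cycle.
spec(A) ≈ [2.0, 1.988, 1.952, 1.892, 1.809, 1.704, 1.578, 1.434, 1.271, 1.094, 0.903, 0.701, 0.491, 0.275, 0.055, -0.165, -0.383, -0.597, -0.803, -1.0, -1.184, -1.355, -1.508, -1.644, -1.759, -1.853, -1.925, -1.973, -1.997] (distinct, 3 d.p.).
Lovász (edge-transitive): ϑ = −57·(-2*cos(pi/57))/((2)−(-2*cos(pi/57))) = 57*cos(pi/57)/(cos(pi/57) + 1).
ϑ(G) ≈ 28.478345.
Sandwich: α(G)=28 ≤ ϑ(G)=57*cos(pi/57)/(cos(pi/57) + 1) ≤ χ(Ḡ)=29 (both strict).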